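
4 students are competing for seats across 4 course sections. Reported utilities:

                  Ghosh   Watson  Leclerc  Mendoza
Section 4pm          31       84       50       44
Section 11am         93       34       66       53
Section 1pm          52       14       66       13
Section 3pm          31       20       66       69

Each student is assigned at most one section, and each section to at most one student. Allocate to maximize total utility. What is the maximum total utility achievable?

Maximum total: 312 points

This is a one-to-one assignment (maximum-weight bipartite matching).
Optimal: Ghosh→Section 11am (93 points), Watson→Section 4pm (84 points), Leclerc→Section 1pm (66 points), Mendoza→Section 3pm (69 points) — total 93+84+66+69 = 312 points.
Swapping Watson↔Mendoza (Watson→Section 3pm 20 points, Mendoza→Section 4pm 44 points) loses 89.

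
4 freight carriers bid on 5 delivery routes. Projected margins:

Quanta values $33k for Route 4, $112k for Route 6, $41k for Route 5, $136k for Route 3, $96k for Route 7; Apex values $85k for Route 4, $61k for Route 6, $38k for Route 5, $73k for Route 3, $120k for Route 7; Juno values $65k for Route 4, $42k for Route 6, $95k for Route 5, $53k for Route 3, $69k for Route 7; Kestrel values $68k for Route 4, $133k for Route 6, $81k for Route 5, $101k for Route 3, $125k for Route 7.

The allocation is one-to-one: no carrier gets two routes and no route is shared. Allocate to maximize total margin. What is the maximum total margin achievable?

Max total: $484k

This is a one-to-one assignment (maximum-weight bipartite matching).
Optimal: Quanta→Route 3 ($136k), Apex→Route 7 ($120k), Juno→Route 5 ($95k), Kestrel→Route 6 ($133k) — total 136+120+95+133 = $484k.
Column-greedy (each route in turn goes to its best remaining carrier) gives $449k, worse by 35.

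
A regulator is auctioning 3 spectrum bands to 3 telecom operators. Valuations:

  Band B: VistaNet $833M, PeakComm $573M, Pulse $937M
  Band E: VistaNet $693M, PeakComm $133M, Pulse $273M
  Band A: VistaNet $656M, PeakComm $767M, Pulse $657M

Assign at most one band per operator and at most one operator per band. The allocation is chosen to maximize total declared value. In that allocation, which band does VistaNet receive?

Optimal: VistaNet→Band E ($693M), PeakComm→Band A ($767M), Pulse→Band B ($937M) — total 693+767+937 = $2397M.
Row-greedy (each operator in turn takes its best remaining band) gives $1873M, worse by 524.
Next-best assignment: VistaNet→Band E, PeakComm→Band B, Pulse→Band A = $1923M.
Swapping VistaNet↔Pulse (VistaNet→Band B $833M, Pulse→Band E $273M) loses 524.
VistaNet's own top band is Band B ($833M), but forcing VistaNet→Band B and reassigning the rest optimally gives only $1873M — worse by 524.

VistaNet receives Band E.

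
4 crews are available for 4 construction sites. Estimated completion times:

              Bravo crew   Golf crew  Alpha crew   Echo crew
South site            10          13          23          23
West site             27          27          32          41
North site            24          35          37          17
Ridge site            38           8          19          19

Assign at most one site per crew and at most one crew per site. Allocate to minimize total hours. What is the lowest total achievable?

Minimum total: 67 hours

Treat this as an assignment problem: match each crew to one site.
Optimal: Bravo crew→South site (10 hours), Golf crew→Ridge site (8 hours), Alpha crew→West site (32 hours), Echo crew→North site (17 hours) — total 10+8+32+17 = 67 hours.
Column-greedy (each site in turn goes to its cheapest remaining crew) gives 73 hours, worse by 6.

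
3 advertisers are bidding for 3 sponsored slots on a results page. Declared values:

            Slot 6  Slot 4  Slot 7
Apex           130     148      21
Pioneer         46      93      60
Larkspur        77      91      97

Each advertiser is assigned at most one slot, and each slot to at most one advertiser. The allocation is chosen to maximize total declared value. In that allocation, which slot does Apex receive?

Optimal: Apex→Slot 6 ($130), Pioneer→Slot 4 ($93), Larkspur→Slot 7 ($97) — total 130+93+97 = $320.
Swapping Larkspur↔Apex (Larkspur→Slot 6 $77, Apex→Slot 7 $21) loses 129.
No other one-to-one assignment exceeds $320.
Apex's own top slot is Slot 4 ($148), but forcing Apex→Slot 4 and reassigning the rest optimally gives only $291 — worse by 29.

Apex receives Slot 6.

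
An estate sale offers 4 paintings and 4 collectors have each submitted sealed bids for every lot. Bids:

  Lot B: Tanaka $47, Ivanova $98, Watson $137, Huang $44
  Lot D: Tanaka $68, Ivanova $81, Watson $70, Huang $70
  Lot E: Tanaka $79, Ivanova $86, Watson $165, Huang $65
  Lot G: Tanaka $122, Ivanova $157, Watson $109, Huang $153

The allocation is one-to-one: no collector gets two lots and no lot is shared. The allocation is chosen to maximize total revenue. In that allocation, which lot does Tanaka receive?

Tanaka receives Lot D.

Treat this as an assignment problem: match each collector to one lot.
Optimal: Tanaka→Lot D ($68), Ivanova→Lot B ($98), Watson→Lot E ($165), Huang→Lot G ($153) — total 68+98+165+153 = $484.
Row-greedy (each collector in turn takes its best remaining lot) gives $455, worse by 29.
Next-best assignment: Tanaka→Lot G, Ivanova→Lot B, Watson→Lot E, Huang→Lot D = $455.
Tanaka's own top lot is Lot G ($122), but forcing Tanaka→Lot G and reassigning the rest optimally gives only $455 — worse by 29.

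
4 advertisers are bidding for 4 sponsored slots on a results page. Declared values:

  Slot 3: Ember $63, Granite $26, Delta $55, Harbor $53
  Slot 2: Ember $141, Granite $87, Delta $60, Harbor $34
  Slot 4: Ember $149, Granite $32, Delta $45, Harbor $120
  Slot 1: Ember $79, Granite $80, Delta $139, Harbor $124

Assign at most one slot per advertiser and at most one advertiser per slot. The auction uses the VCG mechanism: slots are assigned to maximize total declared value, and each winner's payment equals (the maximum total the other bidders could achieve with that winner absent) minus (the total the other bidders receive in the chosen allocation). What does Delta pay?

Efficient allocation: Ember→Slot 4 ($149), Granite→Slot 2 ($87), Delta→Slot 1 ($139), Harbor→Slot 3 ($53); total welfare W = $428.
Delta receives Slot 1 at value $139, so the others get W − 139 = $289.
Without Delta: best allocation of the remaining 3 bidders over all 4 slots is Ember→Slot 4 ($149), Granite→Slot 2 ($87), Harbor→Slot 1 ($124), total $360.
VCG payment = (others' best without Delta) − (others' welfare with Delta) = 360 − 289 = $71.

Delta pays $71.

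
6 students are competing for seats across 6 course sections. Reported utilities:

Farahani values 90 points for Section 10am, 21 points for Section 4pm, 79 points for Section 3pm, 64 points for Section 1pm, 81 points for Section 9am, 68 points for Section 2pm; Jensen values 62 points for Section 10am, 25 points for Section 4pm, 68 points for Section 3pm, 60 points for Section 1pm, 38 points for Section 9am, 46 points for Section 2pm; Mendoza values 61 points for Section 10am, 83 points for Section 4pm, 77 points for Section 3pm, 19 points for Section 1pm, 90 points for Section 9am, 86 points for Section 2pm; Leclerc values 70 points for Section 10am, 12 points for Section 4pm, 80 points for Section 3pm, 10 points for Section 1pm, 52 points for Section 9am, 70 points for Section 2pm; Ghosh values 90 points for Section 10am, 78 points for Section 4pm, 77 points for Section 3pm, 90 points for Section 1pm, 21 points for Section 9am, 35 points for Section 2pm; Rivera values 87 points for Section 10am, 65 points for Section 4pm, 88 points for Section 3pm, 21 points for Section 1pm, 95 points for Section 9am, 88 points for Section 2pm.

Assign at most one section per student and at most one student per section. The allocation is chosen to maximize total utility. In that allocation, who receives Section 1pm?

Ghosh receives Section 1pm.

Optimal: Farahani→Section 10am (90 points), Jensen→Section 3pm (68 points), Mendoza→Section 4pm (83 points), Leclerc→Section 2pm (70 points), Ghosh→Section 1pm (90 points), Rivera→Section 9am (95 points) — total 90+68+83+70+90+95 = 496 points.
Max-entry greedy (repeatedly take the single best remaining cell) gives 466 points, worse by 30.
Next-best assignment: Farahani→Section 10am, Jensen→Section 1pm, Mendoza→Section 2pm, Leclerc→Section 3pm, Ghosh→Section 4pm, Rivera→Section 9am = 489 points.
Ghosh's own top section is Section 10am (90 points), but forcing Ghosh→Section 10am and reassigning the rest optimally gives only 482 points — worse by 14.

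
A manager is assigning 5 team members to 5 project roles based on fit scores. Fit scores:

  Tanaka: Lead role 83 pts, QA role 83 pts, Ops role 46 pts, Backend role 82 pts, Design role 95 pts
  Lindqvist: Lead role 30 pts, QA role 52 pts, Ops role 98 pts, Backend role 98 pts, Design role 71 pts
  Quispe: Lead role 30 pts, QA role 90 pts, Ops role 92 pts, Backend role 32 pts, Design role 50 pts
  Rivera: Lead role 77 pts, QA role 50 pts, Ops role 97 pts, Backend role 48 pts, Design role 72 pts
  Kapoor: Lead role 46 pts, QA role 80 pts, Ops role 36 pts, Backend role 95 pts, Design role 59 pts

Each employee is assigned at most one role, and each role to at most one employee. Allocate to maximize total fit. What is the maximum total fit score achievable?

Max total: 455 pts

Optimal: Tanaka→Design role (95 pts), Lindqvist→Ops role (98 pts), Quispe→QA role (90 pts), Rivera→Lead role (77 pts), Kapoor→Backend role (95 pts) — total 95+98+90+77+95 = 455 pts.
Column-greedy (each role in turn goes to its best remaining employee) gives 438 pts, worse by 17.
Next-best assignment: Tanaka→Design role, Lindqvist→Backend role, Quispe→Ops role, Rivera→Lead role, Kapoor→QA role = 442 pts.
Swapping Lindqvist↔Kapoor (Lindqvist→Backend role 98 pts, Kapoor→Ops role 36 pts) loses 59.
Checked against all permutations: 455 pts is optimal.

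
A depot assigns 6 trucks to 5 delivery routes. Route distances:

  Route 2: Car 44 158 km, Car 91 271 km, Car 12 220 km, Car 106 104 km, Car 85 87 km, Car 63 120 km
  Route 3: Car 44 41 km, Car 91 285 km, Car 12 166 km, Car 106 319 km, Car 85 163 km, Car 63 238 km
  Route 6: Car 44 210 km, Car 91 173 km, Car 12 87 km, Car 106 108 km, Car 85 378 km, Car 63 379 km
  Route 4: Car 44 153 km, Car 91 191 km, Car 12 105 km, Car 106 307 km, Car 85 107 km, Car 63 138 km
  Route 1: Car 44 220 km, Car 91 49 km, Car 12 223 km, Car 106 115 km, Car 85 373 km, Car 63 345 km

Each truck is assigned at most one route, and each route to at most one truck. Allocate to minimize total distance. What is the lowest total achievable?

Optimal: Car 106→Route 2 (104 km), Car 44→Route 3 (41 km), Car 12→Route 6 (87 km), Car 85→Route 4 (107 km), Car 91→Route 1 (49 km) — total 104+41+87+107+49 = 388 km.
Min-entry greedy (repeatedly take the single cheapest remaining cell) gives 402 km, worse by 14.
Next-best assignment: Car 85→Route 2, Car 44→Route 3, Car 106→Route 6, Car 12→Route 4, Car 91→Route 1 = 390 km.
Swapping Car 12↔Car 106 (Car 12→Route 2 220 km, Car 106→Route 6 108 km) adds 137.

Min total: 388 km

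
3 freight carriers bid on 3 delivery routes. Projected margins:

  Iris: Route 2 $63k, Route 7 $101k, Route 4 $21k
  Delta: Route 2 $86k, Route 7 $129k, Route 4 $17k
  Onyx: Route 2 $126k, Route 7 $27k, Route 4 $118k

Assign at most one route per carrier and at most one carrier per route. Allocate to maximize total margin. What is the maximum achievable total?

Optimal: Iris→Route 2 ($63k), Delta→Route 7 ($129k), Onyx→Route 4 ($118k) — total 63+129+118 = $310k.
Max-entry greedy (repeatedly take the single best remaining cell) gives $276k, worse by 34.
Every other assignment is strictly worse.

Maximum total: $310k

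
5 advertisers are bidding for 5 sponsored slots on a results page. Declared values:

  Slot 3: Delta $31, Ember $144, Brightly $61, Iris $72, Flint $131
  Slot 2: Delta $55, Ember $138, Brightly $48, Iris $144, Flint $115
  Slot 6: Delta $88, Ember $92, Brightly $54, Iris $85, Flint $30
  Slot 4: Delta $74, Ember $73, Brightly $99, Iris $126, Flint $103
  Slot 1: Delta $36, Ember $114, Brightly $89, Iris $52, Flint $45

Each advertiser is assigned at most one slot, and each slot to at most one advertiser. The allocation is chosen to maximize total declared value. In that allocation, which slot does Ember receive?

Ember receives Slot 1.

Optimal: Delta→Slot 6 ($88), Ember→Slot 1 ($114), Brightly→Slot 4 ($99), Iris→Slot 2 ($144), Flint→Slot 3 ($131) — total 88+114+99+144+131 = $576.
Row-greedy (each advertiser in turn takes its best remaining slot) gives $520, worse by 56.
Swapping Brightly↔Flint (Brightly→Slot 3 $61, Flint→Slot 4 $103) loses 66.
Ember's own top slot is Slot 3 ($144), but forcing Ember→Slot 3 and reassigning the rest optimally gives only $568 — worse by 8.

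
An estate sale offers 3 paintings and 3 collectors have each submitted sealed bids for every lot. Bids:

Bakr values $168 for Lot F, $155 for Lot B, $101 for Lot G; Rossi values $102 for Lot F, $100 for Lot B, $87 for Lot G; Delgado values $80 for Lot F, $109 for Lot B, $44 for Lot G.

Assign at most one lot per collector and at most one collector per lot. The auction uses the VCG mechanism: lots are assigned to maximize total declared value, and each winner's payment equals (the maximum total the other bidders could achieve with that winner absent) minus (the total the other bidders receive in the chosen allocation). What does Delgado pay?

Delgado pays $13.

Efficient allocation: Bakr→Lot F ($168), Rossi→Lot G ($87), Delgado→Lot B ($109); total welfare W = $364.
Delgado receives Lot B at value $109, so the others get W − 109 = $255.
Without Delgado: best allocation of the remaining 2 bidders over all 3 lots is Bakr→Lot F ($168), Rossi→Lot B ($100), total $268.
VCG payment = (others' best without Delgado) − (others' welfare with Delgado) = 268 − 255 = $13.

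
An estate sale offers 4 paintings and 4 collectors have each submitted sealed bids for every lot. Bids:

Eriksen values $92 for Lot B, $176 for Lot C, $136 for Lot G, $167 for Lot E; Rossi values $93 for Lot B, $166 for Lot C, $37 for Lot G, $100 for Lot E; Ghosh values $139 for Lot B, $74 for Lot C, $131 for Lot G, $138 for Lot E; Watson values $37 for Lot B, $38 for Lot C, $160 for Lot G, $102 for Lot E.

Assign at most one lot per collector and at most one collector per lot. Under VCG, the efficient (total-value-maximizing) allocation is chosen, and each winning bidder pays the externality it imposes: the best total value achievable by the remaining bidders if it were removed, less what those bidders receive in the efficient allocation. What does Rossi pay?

Rossi pays $9.

Efficient allocation: Eriksen→Lot E ($167), Rossi→Lot C ($166), Ghosh→Lot B ($139), Watson→Lot G ($160); total welfare W = $632.
Rossi receives Lot C at value $166, so the others get W − 166 = $466.
Without Rossi: best allocation of the remaining 3 bidders over all 4 lots is Eriksen→Lot C ($176), Ghosh→Lot B ($139), Watson→Lot G ($160), total $475.
VCG payment = (others' best without Rossi) − (others' welfare with Rossi) = 475 − 466 = $9.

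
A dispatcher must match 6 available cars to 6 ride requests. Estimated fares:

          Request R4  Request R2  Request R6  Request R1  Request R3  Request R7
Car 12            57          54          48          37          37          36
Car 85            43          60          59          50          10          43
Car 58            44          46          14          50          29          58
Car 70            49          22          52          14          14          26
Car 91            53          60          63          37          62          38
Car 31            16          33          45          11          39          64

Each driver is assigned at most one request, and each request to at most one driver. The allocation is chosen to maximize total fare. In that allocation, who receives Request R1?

Optimal: Car 12→Request R4 ($57), Car 85→Request R2 ($60), Car 58→Request R1 ($50), Car 70→Request R6 ($52), Car 91→Request R3 ($62), Car 31→Request R7 ($64) — total 57+60+50+52+62+64 = $345.
Row-greedy (each driver in turn takes its best remaining request) gives $300, worse by 45.
Next-best assignment: Car 12→Request R2, Car 85→Request R6, Car 58→Request R1, Car 70→Request R4, Car 91→Request R3, Car 31→Request R7 = $338.
Car 58's own top request is Request R7 ($58), but forcing Car 58→Request R7 and reassigning the rest optimally gives only $318 — worse by 27.

Car 58 receives Request R1.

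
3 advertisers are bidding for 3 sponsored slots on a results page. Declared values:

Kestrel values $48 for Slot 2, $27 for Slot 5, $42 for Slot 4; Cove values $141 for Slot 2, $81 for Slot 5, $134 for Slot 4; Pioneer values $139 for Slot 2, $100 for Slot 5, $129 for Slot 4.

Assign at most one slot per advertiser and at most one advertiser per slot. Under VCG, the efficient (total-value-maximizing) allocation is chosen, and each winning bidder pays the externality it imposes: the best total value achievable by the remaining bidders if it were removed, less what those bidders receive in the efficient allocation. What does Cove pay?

Cove pays $15.

Efficient allocation: Kestrel→Slot 5 ($27), Cove→Slot 4 ($134), Pioneer→Slot 2 ($139); total welfare W = $300.
Cove receives Slot 4 at value $134, so the others get W − 134 = $166.
Without Cove: best allocation of the remaining 2 bidders over all 3 slots is Kestrel→Slot 4 ($42), Pioneer→Slot 2 ($139), total $181.
VCG payment = (others' best without Cove) − (others' welfare with Cove) = 181 − 166 = $15.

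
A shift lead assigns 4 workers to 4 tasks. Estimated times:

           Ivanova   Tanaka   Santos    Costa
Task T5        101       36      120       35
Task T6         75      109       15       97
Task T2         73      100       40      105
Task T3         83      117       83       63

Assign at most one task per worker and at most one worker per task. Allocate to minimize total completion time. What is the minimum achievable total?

Min total: 187 min

Optimal: Ivanova→Task T2 (73 min), Tanaka→Task T5 (36 min), Santos→Task T6 (15 min), Costa→Task T3 (63 min) — total 73+36+15+63 = 187 min.
Min-entry greedy (repeatedly take the single cheapest remaining cell) gives 240 min, worse by 53.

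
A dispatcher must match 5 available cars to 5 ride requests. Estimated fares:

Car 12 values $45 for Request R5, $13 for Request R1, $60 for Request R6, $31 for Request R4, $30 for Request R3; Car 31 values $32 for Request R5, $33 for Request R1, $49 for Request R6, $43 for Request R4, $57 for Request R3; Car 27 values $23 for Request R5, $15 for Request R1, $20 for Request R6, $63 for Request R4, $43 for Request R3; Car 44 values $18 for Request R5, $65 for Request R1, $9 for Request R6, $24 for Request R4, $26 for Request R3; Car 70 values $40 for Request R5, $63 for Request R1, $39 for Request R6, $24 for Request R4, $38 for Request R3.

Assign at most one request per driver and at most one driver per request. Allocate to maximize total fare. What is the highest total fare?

This is the linear assignment problem.
Optimal: Car 12→Request R6 ($60), Car 31→Request R3 ($57), Car 27→Request R4 ($63), Car 44→Request R1 ($65), Car 70→Request R5 ($40) — total 60+57+63+65+40 = $285.
Column-greedy (each request in turn goes to its best remaining driver) gives $260, worse by 25.

Maximum total: $285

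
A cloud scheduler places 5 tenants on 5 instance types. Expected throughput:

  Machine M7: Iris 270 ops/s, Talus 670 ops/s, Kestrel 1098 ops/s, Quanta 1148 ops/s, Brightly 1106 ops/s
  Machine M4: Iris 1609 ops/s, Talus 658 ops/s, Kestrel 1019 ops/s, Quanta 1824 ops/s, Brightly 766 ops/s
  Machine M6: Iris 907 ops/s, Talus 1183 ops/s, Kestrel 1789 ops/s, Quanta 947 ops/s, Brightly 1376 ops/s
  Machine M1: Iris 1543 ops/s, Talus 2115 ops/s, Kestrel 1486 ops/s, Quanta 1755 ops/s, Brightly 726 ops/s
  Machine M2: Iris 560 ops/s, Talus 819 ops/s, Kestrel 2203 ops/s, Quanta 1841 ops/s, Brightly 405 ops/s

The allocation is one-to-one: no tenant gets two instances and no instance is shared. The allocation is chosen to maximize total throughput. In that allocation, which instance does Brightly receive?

Brightly receives Machine M7.

Optimal: Iris→Machine M4 (1609 ops/s), Talus→Machine M1 (2115 ops/s), Kestrel→Machine M6 (1789 ops/s), Quanta→Machine M2 (1841 ops/s), Brightly→Machine M7 (1106 ops/s) — total 1609+2115+1789+1841+1106 = 8460 ops/s.
Row-greedy (each tenant in turn takes its best remaining instance) gives 8451 ops/s, worse by 9.
No other one-to-one assignment exceeds 8460 ops/s.
Brightly's own top instance is Machine M6 (1376 ops/s), but forcing Brightly→Machine M6 and reassigning the rest optimally gives only 8451 ops/s — worse by 9.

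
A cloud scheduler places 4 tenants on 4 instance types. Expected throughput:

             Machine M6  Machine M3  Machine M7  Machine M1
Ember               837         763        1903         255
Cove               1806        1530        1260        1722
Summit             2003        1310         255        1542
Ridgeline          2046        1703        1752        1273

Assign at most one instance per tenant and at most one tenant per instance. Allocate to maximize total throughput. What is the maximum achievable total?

Max total: 7331 ops/s

This is a one-to-one assignment (maximum-weight bipartite matching).
Optimal: Ember→Machine M7 (1903 ops/s), Cove→Machine M1 (1722 ops/s), Summit→Machine M6 (2003 ops/s), Ridgeline→Machine M3 (1703 ops/s) — total 1903+1722+2003+1703 = 7331 ops/s.
Max-entry greedy (repeatedly take the single best remaining cell) gives 6981 ops/s, worse by 350.
Next-best assignment: Ember→Machine M7, Cove→Machine M3, Summit→Machine M1, Ridgeline→Machine M6 = 7021 ops/s.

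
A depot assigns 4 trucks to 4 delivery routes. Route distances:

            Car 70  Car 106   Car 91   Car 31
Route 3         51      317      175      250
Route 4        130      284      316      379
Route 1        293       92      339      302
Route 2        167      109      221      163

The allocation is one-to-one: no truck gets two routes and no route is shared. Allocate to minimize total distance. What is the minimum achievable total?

Treat this as an assignment problem: match each truck to one route.
Optimal: Car 70→Route 4 (130 km), Car 106→Route 1 (92 km), Car 91→Route 3 (175 km), Car 31→Route 2 (163 km) — total 130+92+175+163 = 560 km.
Row-greedy (each truck in turn takes its cheapest remaining route) gives 743 km, worse by 183.
Next-best assignment: Car 70→Route 3, Car 106→Route 1, Car 91→Route 4, Car 31→Route 2 = 622 km.

Min total: 560 km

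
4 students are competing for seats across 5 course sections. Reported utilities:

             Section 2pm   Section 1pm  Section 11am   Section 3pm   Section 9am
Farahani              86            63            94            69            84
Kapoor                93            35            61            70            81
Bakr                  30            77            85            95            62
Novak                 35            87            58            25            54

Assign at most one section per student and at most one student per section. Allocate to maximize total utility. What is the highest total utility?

Maximum total: 369 points

Optimal: Farahani→Section 11am (94 points), Kapoor→Section 2pm (93 points), Bakr→Section 3pm (95 points), Novak→Section 1pm (87 points) — total 94+93+95+87 = 369 points.
Swapping Novak↔Bakr (Novak→Section 3pm 25 points, Bakr→Section 1pm 77 points) loses 80.
Checked against all permutations: 369 points is optimal.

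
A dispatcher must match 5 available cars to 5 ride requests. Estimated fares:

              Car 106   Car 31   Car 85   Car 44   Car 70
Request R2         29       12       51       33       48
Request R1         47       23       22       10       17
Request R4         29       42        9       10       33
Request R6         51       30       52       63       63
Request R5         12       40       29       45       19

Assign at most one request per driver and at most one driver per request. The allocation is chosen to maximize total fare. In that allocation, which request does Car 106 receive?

Car 106 receives Request R1.

Optimal: Car 106→Request R1 ($47), Car 31→Request R4 ($42), Car 85→Request R2 ($51), Car 44→Request R5 ($45), Car 70→Request R6 ($63) — total 47+42+51+45+63 = $248.
Checked against all permutations: $248 is optimal.
Car 106's own top request is Request R6 ($51), but forcing Car 106→Request R6 and reassigning the rest optimally gives only $208 — worse by 40.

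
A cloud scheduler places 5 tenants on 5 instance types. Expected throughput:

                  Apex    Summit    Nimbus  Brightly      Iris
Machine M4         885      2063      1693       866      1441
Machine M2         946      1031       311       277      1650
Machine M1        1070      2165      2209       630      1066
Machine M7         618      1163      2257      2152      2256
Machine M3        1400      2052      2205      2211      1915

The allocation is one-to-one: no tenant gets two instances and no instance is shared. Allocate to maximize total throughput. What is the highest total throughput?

Max total: 9685 ops/s

Optimal: Apex→Machine M2 (946 ops/s), Summit→Machine M4 (2063 ops/s), Nimbus→Machine M1 (2209 ops/s), Brightly→Machine M3 (2211 ops/s), Iris→Machine M7 (2256 ops/s) — total 946+2063+2209+2211+2256 = 9685 ops/s.
Row-greedy (each tenant in turn takes its best remaining instance) gives 8338 ops/s, worse by 1347.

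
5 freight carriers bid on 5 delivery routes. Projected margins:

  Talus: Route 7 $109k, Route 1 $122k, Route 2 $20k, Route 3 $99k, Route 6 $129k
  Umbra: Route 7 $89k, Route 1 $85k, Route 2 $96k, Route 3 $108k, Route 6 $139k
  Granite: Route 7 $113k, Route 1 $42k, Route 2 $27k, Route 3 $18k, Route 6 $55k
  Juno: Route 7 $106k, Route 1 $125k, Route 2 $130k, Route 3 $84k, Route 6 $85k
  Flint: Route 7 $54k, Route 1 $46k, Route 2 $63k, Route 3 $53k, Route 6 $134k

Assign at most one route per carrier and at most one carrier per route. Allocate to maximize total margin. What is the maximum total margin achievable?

Optimal: Talus→Route 1 ($122k), Umbra→Route 3 ($108k), Granite→Route 7 ($113k), Juno→Route 2 ($130k), Flint→Route 6 ($134k) — total 122+108+113+130+134 = $607k.
Column-greedy (each route in turn goes to its best remaining carrier) gives $567k, worse by 40.
Next-best assignment: Talus→Route 3, Umbra→Route 2, Granite→Route 7, Juno→Route 1, Flint→Route 6 = $567k.
Every other assignment is strictly worse.

Maximum total: $607k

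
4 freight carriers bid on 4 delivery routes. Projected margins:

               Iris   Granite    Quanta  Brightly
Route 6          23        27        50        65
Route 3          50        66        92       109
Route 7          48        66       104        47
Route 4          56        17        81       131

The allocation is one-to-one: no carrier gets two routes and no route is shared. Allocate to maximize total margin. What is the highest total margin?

Max total: $324k

Optimal: Iris→Route 6 ($23k), Granite→Route 3 ($66k), Quanta→Route 7 ($104k), Brightly→Route 4 ($131k) — total 23+66+104+131 = $324k.
No other one-to-one assignment exceeds $324k.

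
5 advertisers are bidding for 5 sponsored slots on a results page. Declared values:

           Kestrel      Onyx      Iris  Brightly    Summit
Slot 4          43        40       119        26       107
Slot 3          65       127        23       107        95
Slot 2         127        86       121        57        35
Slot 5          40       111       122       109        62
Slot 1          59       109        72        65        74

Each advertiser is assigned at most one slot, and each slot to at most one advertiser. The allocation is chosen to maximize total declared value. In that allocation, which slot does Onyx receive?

Onyx receives Slot 1.

This is a one-to-one assignment (maximum-weight bipartite matching).
Optimal: Kestrel→Slot 2 ($127), Onyx→Slot 1 ($109), Iris→Slot 5 ($122), Brightly→Slot 3 ($107), Summit→Slot 4 ($107) — total 127+109+122+107+107 = $572.
Column-greedy (each slot in turn goes to its best remaining advertiser) gives $556, worse by 16.
Next-best assignment: Kestrel→Slot 2, Onyx→Slot 1, Iris→Slot 4, Brightly→Slot 5, Summit→Slot 3 = $559.
Onyx's own top slot is Slot 3 ($127), but forcing Onyx→Slot 3 and reassigning the rest optimally gives only $556 — worse by 16.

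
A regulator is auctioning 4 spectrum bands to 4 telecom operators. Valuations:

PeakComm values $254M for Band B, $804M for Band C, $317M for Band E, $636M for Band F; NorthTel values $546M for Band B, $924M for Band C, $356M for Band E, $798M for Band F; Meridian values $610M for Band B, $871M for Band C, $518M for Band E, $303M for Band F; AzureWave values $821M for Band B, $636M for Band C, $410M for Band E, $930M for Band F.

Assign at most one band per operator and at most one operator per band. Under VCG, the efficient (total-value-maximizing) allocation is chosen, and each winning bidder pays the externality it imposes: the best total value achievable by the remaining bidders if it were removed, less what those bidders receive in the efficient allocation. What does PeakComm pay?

PeakComm pays $353M.

Efficient allocation: PeakComm→Band C ($804M), NorthTel→Band F ($798M), Meridian→Band E ($518M), AzureWave→Band B ($821M); total welfare W = $2941M.
PeakComm receives Band C at value $804M, so the others get W − 804 = $2137M.
Without PeakComm: best allocation of the remaining 3 bidders over all 4 bands is NorthTel→Band F ($798M), Meridian→Band C ($871M), AzureWave→Band B ($821M), total $2490M.
VCG payment = (others' best without PeakComm) − (others' welfare with PeakComm) = 2490 − 2137 = $353M.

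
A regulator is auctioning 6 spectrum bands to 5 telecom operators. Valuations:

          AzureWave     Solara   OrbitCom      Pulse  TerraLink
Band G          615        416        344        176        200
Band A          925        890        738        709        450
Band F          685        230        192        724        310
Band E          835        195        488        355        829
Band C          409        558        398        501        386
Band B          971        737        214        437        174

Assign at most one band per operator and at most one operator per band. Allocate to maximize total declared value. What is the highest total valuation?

Optimal: AzureWave→Band B ($971M), Solara→Band C ($558M), OrbitCom→Band A ($738M), Pulse→Band F ($724M), TerraLink→Band E ($829M) — total 971+558+738+724+829 = $3820M.
Row-greedy (each operator in turn takes its best remaining band) gives $3459M, worse by 361.

Maximum total: $3820M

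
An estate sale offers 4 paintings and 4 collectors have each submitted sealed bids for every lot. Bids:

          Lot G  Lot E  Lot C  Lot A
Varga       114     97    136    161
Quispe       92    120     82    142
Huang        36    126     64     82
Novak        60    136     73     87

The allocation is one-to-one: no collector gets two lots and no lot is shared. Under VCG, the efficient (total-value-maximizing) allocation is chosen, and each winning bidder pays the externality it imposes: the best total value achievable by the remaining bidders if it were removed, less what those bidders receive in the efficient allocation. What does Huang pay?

Huang pays $76.

Efficient allocation: Varga→Lot C ($136), Quispe→Lot A ($142), Huang→Lot E ($126), Novak→Lot G ($60); total welfare W = $464.
Huang receives Lot E at value $126, so the others get W − 126 = $338.
Without Huang: best allocation of the remaining 3 bidders over all 4 lots is Varga→Lot C ($136), Quispe→Lot A ($142), Novak→Lot E ($136), total $414.
VCG payment = (others' best without Huang) − (others' welfare with Huang) = 414 − 338 = $76.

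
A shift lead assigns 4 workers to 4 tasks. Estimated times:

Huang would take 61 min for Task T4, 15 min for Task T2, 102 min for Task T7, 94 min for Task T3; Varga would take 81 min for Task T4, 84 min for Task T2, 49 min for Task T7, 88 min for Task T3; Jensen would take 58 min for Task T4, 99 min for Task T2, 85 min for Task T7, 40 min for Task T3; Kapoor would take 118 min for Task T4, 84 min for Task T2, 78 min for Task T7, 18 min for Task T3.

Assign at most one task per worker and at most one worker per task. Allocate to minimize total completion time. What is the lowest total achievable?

Optimal: Huang→Task T2 (15 min), Varga→Task T7 (49 min), Jensen→Task T4 (58 min), Kapoor→Task T3 (18 min) — total 15+49+58+18 = 140 min.
Row-greedy (each worker in turn takes its cheapest remaining task) gives 222 min, worse by 82.
Swapping Jensen↔Huang (Jensen→Task T2 99 min, Huang→Task T4 61 min) adds 87.
Checked against all permutations: 140 min is optimal.

Min total: 140 min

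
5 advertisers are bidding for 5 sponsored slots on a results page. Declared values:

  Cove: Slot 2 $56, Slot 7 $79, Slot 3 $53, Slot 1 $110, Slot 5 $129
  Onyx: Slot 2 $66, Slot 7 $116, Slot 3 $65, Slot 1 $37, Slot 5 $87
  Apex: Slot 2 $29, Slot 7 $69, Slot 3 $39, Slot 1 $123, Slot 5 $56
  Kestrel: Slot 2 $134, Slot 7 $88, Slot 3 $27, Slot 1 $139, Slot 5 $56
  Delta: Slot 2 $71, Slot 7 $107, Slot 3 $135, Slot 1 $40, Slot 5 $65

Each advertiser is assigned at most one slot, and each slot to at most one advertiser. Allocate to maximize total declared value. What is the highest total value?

Max total: $637

This is a one-to-one assignment (maximum-weight bipartite matching).
Optimal: Cove→Slot 5 ($129), Onyx→Slot 7 ($116), Apex→Slot 1 ($123), Kestrel→Slot 2 ($134), Delta→Slot 3 ($135) — total 129+116+123+134+135 = $637.
Max-entry greedy (repeatedly take the single best remaining cell) gives $548, worse by 89.
Next-best assignment: Cove→Slot 7, Onyx→Slot 5, Apex→Slot 1, Kestrel→Slot 2, Delta→Slot 3 = $558.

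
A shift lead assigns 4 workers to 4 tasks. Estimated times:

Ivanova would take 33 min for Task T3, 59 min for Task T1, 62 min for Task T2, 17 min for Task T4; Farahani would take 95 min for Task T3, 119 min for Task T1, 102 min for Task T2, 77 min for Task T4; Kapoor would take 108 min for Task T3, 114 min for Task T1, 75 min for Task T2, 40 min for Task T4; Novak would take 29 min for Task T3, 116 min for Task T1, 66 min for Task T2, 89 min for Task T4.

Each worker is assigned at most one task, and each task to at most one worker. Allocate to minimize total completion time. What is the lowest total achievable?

This is a one-to-one assignment (minimum-cost bipartite matching).
Optimal: Ivanova→Task T1 (59 min), Farahani→Task T2 (102 min), Kapoor→Task T4 (40 min), Novak→Task T3 (29 min) — total 59+102+40+29 = 230 min.
Row-greedy (each worker in turn takes its cheapest remaining task) gives 303 min, worse by 73.
No other one-to-one assignment undercuts 230 min.

Min total: 230 min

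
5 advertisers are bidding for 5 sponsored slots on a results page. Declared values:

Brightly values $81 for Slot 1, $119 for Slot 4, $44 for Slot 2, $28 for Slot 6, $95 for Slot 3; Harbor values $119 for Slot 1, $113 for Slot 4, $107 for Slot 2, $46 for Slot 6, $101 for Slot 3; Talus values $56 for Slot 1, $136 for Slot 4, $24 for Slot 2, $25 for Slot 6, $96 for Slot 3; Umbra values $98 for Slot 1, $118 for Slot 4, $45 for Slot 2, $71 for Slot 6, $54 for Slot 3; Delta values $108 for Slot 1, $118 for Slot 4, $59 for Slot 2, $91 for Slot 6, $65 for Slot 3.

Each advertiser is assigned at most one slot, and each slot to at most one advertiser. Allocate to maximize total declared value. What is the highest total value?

Maximum total: $527

Optimal: Brightly→Slot 3 ($95), Harbor→Slot 2 ($107), Talus→Slot 4 ($136), Umbra→Slot 1 ($98), Delta→Slot 6 ($91) — total 95+107+136+98+91 = $527.
Max-entry greedy (repeatedly take the single best remaining cell) gives $486, worse by 41.
Every other assignment is strictly worse.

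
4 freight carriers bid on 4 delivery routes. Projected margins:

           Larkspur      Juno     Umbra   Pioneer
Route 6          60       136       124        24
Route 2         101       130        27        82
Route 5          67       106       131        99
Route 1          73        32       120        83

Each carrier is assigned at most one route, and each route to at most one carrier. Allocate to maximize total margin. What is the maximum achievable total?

Max total: $456k

This is the linear assignment problem.
Optimal: Larkspur→Route 2 ($101k), Juno→Route 6 ($136k), Umbra→Route 1 ($120k), Pioneer→Route 5 ($99k) — total 101+136+120+99 = $456k.
No other one-to-one assignment exceeds $456k.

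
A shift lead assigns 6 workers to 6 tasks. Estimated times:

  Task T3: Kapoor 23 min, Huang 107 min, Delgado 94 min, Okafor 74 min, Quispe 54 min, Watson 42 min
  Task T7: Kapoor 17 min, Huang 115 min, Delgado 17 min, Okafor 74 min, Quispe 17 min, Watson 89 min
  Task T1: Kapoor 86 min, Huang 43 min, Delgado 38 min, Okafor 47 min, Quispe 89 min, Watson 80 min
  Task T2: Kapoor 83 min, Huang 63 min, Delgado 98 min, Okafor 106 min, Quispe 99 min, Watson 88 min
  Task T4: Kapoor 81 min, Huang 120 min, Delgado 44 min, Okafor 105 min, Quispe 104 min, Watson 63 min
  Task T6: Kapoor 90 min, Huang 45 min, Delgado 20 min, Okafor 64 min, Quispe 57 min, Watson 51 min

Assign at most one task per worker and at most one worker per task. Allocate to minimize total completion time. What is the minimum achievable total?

Optimal: Kapoor→Task T3 (23 min), Huang→Task T2 (63 min), Delgado→Task T6 (20 min), Okafor→Task T1 (47 min), Quispe→Task T7 (17 min), Watson→Task T4 (63 min) — total 23+63+20+47+17+63 = 233 min.
Min-entry greedy (repeatedly take the single cheapest remaining cell) gives 326 min, worse by 93.
Next-best assignment: Kapoor→Task T3, Huang→Task T2, Delgado→Task T4, Okafor→Task T1, Quispe→Task T7, Watson→Task T6 = 245 min.

Minimum total: 233 min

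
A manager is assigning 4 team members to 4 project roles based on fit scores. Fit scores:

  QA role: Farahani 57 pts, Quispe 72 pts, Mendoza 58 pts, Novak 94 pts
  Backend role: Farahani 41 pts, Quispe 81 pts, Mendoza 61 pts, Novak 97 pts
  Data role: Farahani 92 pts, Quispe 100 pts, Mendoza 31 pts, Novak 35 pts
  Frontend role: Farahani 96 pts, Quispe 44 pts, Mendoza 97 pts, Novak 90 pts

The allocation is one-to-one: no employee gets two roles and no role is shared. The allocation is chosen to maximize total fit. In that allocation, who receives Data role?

Farahani receives Data role.

Optimal: Farahani→Data role (92 pts), Quispe→Backend role (81 pts), Mendoza→Frontend role (97 pts), Novak→QA role (94 pts) — total 92+81+97+94 = 364 pts.
Row-greedy (each employee in turn takes its best remaining role) gives 351 pts, worse by 13.
No other one-to-one assignment exceeds 364 pts.
Farahani's own top role is Frontend role (96 pts), but forcing Farahani→Frontend role and reassigning the rest optimally gives only 351 pts — worse by 13.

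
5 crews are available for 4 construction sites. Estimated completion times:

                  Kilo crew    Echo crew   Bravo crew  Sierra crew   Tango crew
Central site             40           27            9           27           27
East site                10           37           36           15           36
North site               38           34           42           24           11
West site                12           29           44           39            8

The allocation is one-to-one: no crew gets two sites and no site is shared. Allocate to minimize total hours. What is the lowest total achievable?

Optimal: Bravo crew→Central site (9 hours), Sierra crew→East site (15 hours), Tango crew→North site (11 hours), Kilo crew→West site (12 hours) — total 9+15+11+12 = 47 hours.
Min-entry greedy (repeatedly take the single cheapest remaining cell) gives 51 hours, worse by 4.
Next-best assignment: Bravo crew→Central site, Kilo crew→East site, Sierra crew→North site, Tango crew→West site = 51 hours.
Swapping Tango crew↔Bravo crew (Tango crew→Central site 27 hours, Bravo crew→North site 42 hours) adds 49.
Checked against all permutations: 47 hours is optimal.

Minimum total: 47 hours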